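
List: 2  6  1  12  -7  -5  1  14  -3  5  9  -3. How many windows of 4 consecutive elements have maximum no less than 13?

4

(2, 6, 1, 12) → max 12
(6, 1, 12, -7) → max 12
(1, 12, -7, -5) → max 12
(12, -7, -5, 1) → max 12
(-7, -5, 1, 14) → max 14  ≥ 13 ✓
(-5, 1, 14, -3) → max 14  ≥ 13 ✓
(1, 14, -3, 5) → max 14  ≥ 13 ✓
(14, -3, 5, 9) → max 14  ≥ 13 ✓
(-3, 5, 9, -3) → max 9
4 windows satisfy the condition.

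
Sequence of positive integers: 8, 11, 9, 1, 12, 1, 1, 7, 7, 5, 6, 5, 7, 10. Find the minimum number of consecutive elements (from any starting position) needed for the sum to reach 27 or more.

3

add 8: running sum 8 < 27
add 11: running sum 19 < 27
add 9: shortest ending here [8, 11, 9] sum 28, len 3
add 1: shortest ending here [8, 11, 9, 1] sum 29, len 4
add 12: shortest ending here [11, 9, 1, 12] sum 33, len 4
add 1: shortest ending here [11, 9, 1, 12, 1] sum 34, len 5
add 1: shortest ending here [11, 9, 1, 12, 1, 1] sum 35, len 6
add 7: shortest ending here [9, 1, 12, 1, 1, 7] sum 31, len 6
add 7: shortest ending here [12, 1, 1, 7, 7] sum 28, len 5
add 5: shortest ending here [12, 1, 1, 7, 7, 5] sum 33, len 6
add 6: shortest ending here [1, 1, 7, 7, 5, 6] sum 27, len 6
add 5: shortest ending here [7, 7, 5, 6, 5] sum 30, len 5
add 7: shortest ending here [7, 5, 6, 5, 7] sum 30, len 5
add 10: shortest ending here [6, 5, 7, 10] sum 28, len 4
Shortest qualifying length: 3.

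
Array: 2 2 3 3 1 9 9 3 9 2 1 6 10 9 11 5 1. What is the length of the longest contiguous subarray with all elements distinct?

[2] len 1
[2] len 1
[2, 3] len 2
[3] len 1
[3, 1] len 2
[3, 1, 9] len 3
[9] len 1
[9, 3] len 2
[3, 9] len 2
[3, 9, 2] len 3
[3, 9, 2, 1] len 4
[3, 9, 2, 1, 6] len 5
[3, 9, 2, 1, 6, 10] len 6
[2, 1, 6, 10, 9] len 5
[2, 1, 6, 10, 9, 11] len 6
[2, 1, 6, 10, 9, 11, 5] len 7
[6, 10, 9, 11, 5, 1] len 6
Longest all-distinct length: 7.

7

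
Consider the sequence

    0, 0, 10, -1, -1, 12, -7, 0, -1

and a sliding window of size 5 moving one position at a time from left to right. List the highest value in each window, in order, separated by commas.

10, 12, 12, 12, 12

[0, 0, 10, -1, -1] → max 10
[0, 10, -1, -1, 12] → max 12
[10, -1, -1, 12, -7] → max 12
[-1, -1, 12, -7, 0] → max 12
[-1, 12, -7, 0, -1] → max 12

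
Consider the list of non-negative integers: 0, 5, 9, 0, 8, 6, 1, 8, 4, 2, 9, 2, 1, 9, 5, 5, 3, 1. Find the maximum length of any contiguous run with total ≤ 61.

Extend to the right; shrink from the left whenever the sum exceeds 61:
→ 0: sum 0, len 1
→ 5: sum 5, len 2
→ 9: sum 14, len 3
→ 0: sum 14, len 4
→ 8: sum 22, len 5
→ 6: sum 28, len 6
→ 1: sum 29, len 7
→ 8: sum 37, len 8
→ 4: sum 41, len 9
→ 2: sum 43, len 10
→ 9: sum 52, len 11
→ 2: sum 54, len 12
→ 1: sum 55, len 13
→ 9 (dropped 0, 5): sum 59, len 12
→ 5 (dropped 9): sum 55, len 12
→ 5: sum 60, len 13
→ 3 (dropped 0, 8): sum 55, len 12
→ 1: sum 56, len 13
Longest length seen: 13.

13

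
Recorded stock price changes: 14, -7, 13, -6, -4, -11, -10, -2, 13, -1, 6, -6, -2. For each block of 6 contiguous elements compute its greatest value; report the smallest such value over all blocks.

[14, -7, 13, -6, -4, -11] → max 14
[-7, 13, -6, -4, -11, -10] → max 13
[13, -6, -4, -11, -10, -2] → max 13
[-6, -4, -11, -10, -2, 13] → max 13
[-4, -11, -10, -2, 13, -1] → max 13
[-11, -10, -2, 13, -1, 6] → max 13
[-10, -2, 13, -1, 6, -6] → max 13
[-2, 13, -1, 6, -6, -2] → max 13
Smallest of these is 13.

13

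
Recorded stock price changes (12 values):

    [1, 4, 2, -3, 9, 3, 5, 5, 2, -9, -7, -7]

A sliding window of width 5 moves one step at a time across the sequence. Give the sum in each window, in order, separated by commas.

13, 15, 16, 19, 24, 6, -4, -16

[1, 4, 2, -3, 9] → sum 13
[4, 2, -3, 9, 3] → sum 15
[2, -3, 9, 3, 5] → sum 16
[-3, 9, 3, 5, 5] → sum 19
[9, 3, 5, 5, 2] → sum 24
[3, 5, 5, 2, -9] → sum 6
[5, 5, 2, -9, -7] → sum -4
[5, 2, -9, -7, -7] → sum -16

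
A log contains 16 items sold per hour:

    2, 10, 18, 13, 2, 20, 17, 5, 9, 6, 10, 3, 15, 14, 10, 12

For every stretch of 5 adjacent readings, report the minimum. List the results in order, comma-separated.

(2, 10, 18, 13, 2) → min 2
(10, 18, 13, 2, 20) → min 2
(18, 13, 2, 20, 17) → min 2
(13, 2, 20, 17, 5) → min 2
(2, 20, 17, 5, 9) → min 2
(20, 17, 5, 9, 6) → min 5
(17, 5, 9, 6, 10) → min 5
(5, 9, 6, 10, 3) → min 3
(9, 6, 10, 3, 15) → min 3
(6, 10, 3, 15, 14) → min 3
(10, 3, 15, 14, 10) → min 3
(3, 15, 14, 10, 12) → min 3

2, 2, 2, 2, 2, 5, 5, 3, 3, 3, 3, 3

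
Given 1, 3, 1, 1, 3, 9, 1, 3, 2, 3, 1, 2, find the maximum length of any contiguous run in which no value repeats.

[1] len 1
[1, 3] len 2
[3, 1] len 2
[1] len 1
[1, 3] len 2
[1, 3, 9] len 3
[3, 9, 1] len 3
[9, 1, 3] len 3
[9, 1, 3, 2] len 4
[2, 3] len 2
[2, 3, 1] len 3
[3, 1, 2] len 3
Longest all-distinct length: 4.

4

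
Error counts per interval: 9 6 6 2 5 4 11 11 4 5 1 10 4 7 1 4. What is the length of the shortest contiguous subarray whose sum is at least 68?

Extend right; whenever the sum reaches 68, record the length and shrink from the left:
add 9: running sum 9 < 68
add 6: running sum 15 < 68
add 6: running sum 21 < 68
add 2: running sum 23 < 68
add 5: running sum 28 < 68
add 4: running sum 32 < 68
add 11: running sum 43 < 68
add 11: running sum 54 < 68
add 4: running sum 58 < 68
add 5: running sum 63 < 68
add 1: running sum 64 < 68
add 10: shortest ending here [9, 6, 6, 2, 5, 4, 11, 11, 4, 5, 1, 10] sum 74, len 12
add 4: shortest ending here [6, 6, 2, 5, 4, 11, 11, 4, 5, 1, 10, 4] sum 69, len 12
add 7: shortest ending here [6, 2, 5, 4, 11, 11, 4, 5, 1, 10, 4, 7] sum 70, len 12
add 1: shortest ending here [6, 2, 5, 4, 11, 11, 4, 5, 1, 10, 4, 7, 1] sum 71, len 13
add 4: shortest ending here [2, 5, 4, 11, 11, 4, 5, 1, 10, 4, 7, 1, 4] sum 69, len 13
Shortest qualifying length: 12.

12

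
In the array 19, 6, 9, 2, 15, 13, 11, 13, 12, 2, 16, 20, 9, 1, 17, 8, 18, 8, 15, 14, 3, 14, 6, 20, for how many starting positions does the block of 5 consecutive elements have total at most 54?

[19, 6, 9, 2, 15] → sum 51  ≤ 54 ✓
[6, 9, 2, 15, 13] → sum 45  ≤ 54 ✓
[9, 2, 15, 13, 11] → sum 50  ≤ 54 ✓
[2, 15, 13, 11, 13] → sum 54  ≤ 54 ✓
[15, 13, 11, 13, 12] → sum 64
[13, 11, 13, 12, 2] → sum 51  ≤ 54 ✓
[11, 13, 12, 2, 16] → sum 54  ≤ 54 ✓
[13, 12, 2, 16, 20] → sum 63
[12, 2, 16, 20, 9] → sum 59
[2, 16, 20, 9, 1] → sum 48  ≤ 54 ✓
[16, 20, 9, 1, 17] → sum 63
[20, 9, 1, 17, 8] → sum 55
[9, 1, 17, 8, 18] → sum 53  ≤ 54 ✓
[1, 17, 8, 18, 8] → sum 52  ≤ 54 ✓
[17, 8, 18, 8, 15] → sum 66
[8, 18, 8, 15, 14] → sum 63
[18, 8, 15, 14, 3] → sum 58
[8, 15, 14, 3, 14] → sum 54  ≤ 54 ✓
[15, 14, 3, 14, 6] → sum 52  ≤ 54 ✓
[14, 3, 14, 6, 20] → sum 57
11 windows satisfy the condition.

11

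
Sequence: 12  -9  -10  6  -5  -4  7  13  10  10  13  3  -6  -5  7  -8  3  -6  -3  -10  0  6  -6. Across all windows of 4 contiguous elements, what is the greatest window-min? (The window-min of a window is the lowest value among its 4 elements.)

10

[12, -9, -10, 6] → min -10
[-9, -10, 6, -5] → min -10
[-10, 6, -5, -4] → min -10
[6, -5, -4, 7] → min -5
[-5, -4, 7, 13] → min -5
[-4, 7, 13, 10] → min -4
[7, 13, 10, 10] → min 7
[13, 10, 10, 13] → min 10
[10, 10, 13, 3] → min 3
[10, 13, 3, -6] → min -6
[13, 3, -6, -5] → min -6
[3, -6, -5, 7] → min -6
[-6, -5, 7, -8] → min -8
[-5, 7, -8, 3] → min -8
[7, -8, 3, -6] → min -8
[-8, 3, -6, -3] → min -8
[3, -6, -3, -10] → min -10
[-6, -3, -10, 0] → min -10
[-3, -10, 0, 6] → min -10
[-10, 0, 6, -6] → min -10
Greatest of these is 10.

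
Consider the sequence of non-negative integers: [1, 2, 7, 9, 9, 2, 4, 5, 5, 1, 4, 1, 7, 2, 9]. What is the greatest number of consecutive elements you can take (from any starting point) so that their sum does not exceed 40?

10

Extend to the right; shrink from the left whenever the sum exceeds 40:
[1] sum 1 len 1
[1, 2] sum 3 len 2
[1, 2, 7] sum 10 len 3
[1, 2, 7, 9] sum 19 len 4
[1, 2, 7, 9, 9] sum 28 len 5
[1, 2, 7, 9, 9, 2] sum 30 len 6
[1, 2, 7, 9, 9, 2, 4] sum 34 len 7
[1, 2, 7, 9, 9, 2, 4, 5] sum 39 len 8
[9, 9, 2, 4, 5, 5] sum 34 len 6
[9, 9, 2, 4, 5, 5, 1] sum 35 len 7
[9, 9, 2, 4, 5, 5, 1, 4] sum 39 len 8
[9, 9, 2, 4, 5, 5, 1, 4, 1] sum 40 len 9
[9, 2, 4, 5, 5, 1, 4, 1, 7] sum 38 len 9
[9, 2, 4, 5, 5, 1, 4, 1, 7, 2] sum 40 len 10
[2, 4, 5, 5, 1, 4, 1, 7, 2, 9] sum 40 len 10
Longest length seen: 10.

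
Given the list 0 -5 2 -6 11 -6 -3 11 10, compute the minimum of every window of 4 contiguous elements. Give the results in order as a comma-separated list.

-6, -6, -6, -6, -6, -6

Sliding a size-4 window across the 9 values:
0 -5 2 -6 → min -6
-5 2 -6 11 → min -6
2 -6 11 -6 → min -6
-6 11 -6 -3 → min -6
11 -6 -3 11 → min -6
-6 -3 11 10 → min -6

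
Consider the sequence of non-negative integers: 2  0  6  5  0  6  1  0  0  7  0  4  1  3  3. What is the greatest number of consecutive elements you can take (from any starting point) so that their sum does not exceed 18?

8

Extend to the right; shrink from the left whenever the sum exceeds 18:
add 2: [2] sum 2, len 1
add 0: [2, 0] sum 2, len 2
add 6: [2, 0, 6] sum 8, len 3
add 5: [2, 0, 6, 5] sum 13, len 4
add 0: [2, 0, 6, 5, 0] sum 13, len 5
add 6: [0, 6, 5, 0, 6] sum 17, len 5
add 1: [0, 6, 5, 0, 6, 1] sum 18, len 6
add 0: [0, 6, 5, 0, 6, 1, 0] sum 18, len 7
add 0: [0, 6, 5, 0, 6, 1, 0, 0] sum 18, len 8
add 7: [0, 6, 1, 0, 0, 7] sum 14, len 6
add 0: [0, 6, 1, 0, 0, 7, 0] sum 14, len 7
add 4: [0, 6, 1, 0, 0, 7, 0, 4] sum 18, len 8
add 1: [1, 0, 0, 7, 0, 4, 1] sum 13, len 7
add 3: [1, 0, 0, 7, 0, 4, 1, 3] sum 16, len 8
add 3: [0, 0, 7, 0, 4, 1, 3, 3] sum 18, len 8
Longest length seen: 8.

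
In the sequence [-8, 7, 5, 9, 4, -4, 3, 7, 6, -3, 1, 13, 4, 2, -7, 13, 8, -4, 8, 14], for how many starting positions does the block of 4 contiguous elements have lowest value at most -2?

-8 7 5 9 → min -8  ≤ -2 ✓
7 5 9 4 → min 4
5 9 4 -4 → min -4  ≤ -2 ✓
9 4 -4 3 → min -4  ≤ -2 ✓
4 -4 3 7 → min -4  ≤ -2 ✓
-4 3 7 6 → min -4  ≤ -2 ✓
3 7 6 -3 → min -3  ≤ -2 ✓
7 6 -3 1 → min -3  ≤ -2 ✓
6 -3 1 13 → min -3  ≤ -2 ✓
-3 1 13 4 → min -3  ≤ -2 ✓
1 13 4 2 → min 1
13 4 2 -7 → min -7  ≤ -2 ✓
4 2 -7 13 → min -7  ≤ -2 ✓
2 -7 13 8 → min -7  ≤ -2 ✓
-7 13 8 -4 → min -7  ≤ -2 ✓
13 8 -4 8 → min -4  ≤ -2 ✓
8 -4 8 14 → min -4  ≤ -2 ✓
15 windows satisfy the condition.

15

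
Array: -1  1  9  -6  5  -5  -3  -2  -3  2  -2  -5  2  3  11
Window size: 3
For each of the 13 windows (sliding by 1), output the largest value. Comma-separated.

9, 9, 9, 5, 5, -2, -2, 2, 2, 2, 2, 3, 11

-1 1 9 → max 9
1 9 -6 → max 9
9 -6 5 → max 9
-6 5 -5 → max 5
5 -5 -3 → max 5
-5 -3 -2 → max -2
-3 -2 -3 → max -2
-2 -3 2 → max 2
-3 2 -2 → max 2
2 -2 -5 → max 2
-2 -5 2 → max 2
-5 2 3 → max 3
2 3 11 → max 11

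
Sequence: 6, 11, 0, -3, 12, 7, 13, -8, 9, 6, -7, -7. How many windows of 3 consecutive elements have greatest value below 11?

(6, 11, 0) → max 11
(11, 0, -3) → max 11
(0, -3, 12) → max 12
(-3, 12, 7) → max 12
(12, 7, 13) → max 13
(7, 13, -8) → max 13
(13, -8, 9) → max 13
(-8, 9, 6) → max 9  < 11 ✓
(9, 6, -7) → max 9  < 11 ✓
(6, -7, -7) → max 6  < 11 ✓
3 windows satisfy the condition.

3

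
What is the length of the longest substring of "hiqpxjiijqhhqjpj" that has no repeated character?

6

add h: [h] len 1
add i: [h, i] len 2
add q: [h, i, q] len 3
add p: [h, i, q, p] len 4
add x: [h, i, q, p, x] len 5
add j: [h, i, q, p, x, j] len 6
add i (repeat i, move left end past it): [q, p, x, j, i] len 5
add i (repeat i, move left end past it): [i] len 1
add j: [i, j] len 2
add q: [i, j, q] len 3
add h: [i, j, q, h] len 4
add h (repeat h, move left end past it): [h] len 1
add q: [h, q] len 2
add j: [h, q, j] len 3
add p: [h, q, j, p] len 4
add j (repeat j, move left end past it): [p, j] len 2
Longest all-distinct length: 6.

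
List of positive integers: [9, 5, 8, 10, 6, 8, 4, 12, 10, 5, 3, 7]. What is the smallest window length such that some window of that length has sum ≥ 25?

3

Extend right; whenever the sum reaches 25, record the length and shrink from the left:
add 9: running sum 9 < 25
add 5: running sum 14 < 25
add 8: running sum 22 < 25
end 3: [9, 5, 8, 10] sum 32, len 4
end 4: [5, 8, 10, 6] sum 29, len 4
end 5: [8, 10, 6, 8] sum 32, len 4
end 6: [10, 6, 8, 4] sum 28, len 4
end 7: [6, 8, 4, 12] sum 30, len 4
end 8: [4, 12, 10] sum 26, len 3
end 9: [12, 10, 5] sum 27, len 3
end 10: [12, 10, 5, 3] sum 30, len 4
end 11: [10, 5, 3, 7] sum 25, len 4
Shortest qualifying length: 3.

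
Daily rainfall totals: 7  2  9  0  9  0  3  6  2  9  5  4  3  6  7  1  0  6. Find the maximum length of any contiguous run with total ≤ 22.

6

→ 7: sum 7, len 1
→ 2: sum 9, len 2
→ 9: sum 18, len 3
→ 0: sum 18, len 4
→ 9 (dropped 7): sum 20, len 4
→ 0: sum 20, len 5
→ 3 (dropped 2): sum 21, len 5
→ 6 (dropped 9): sum 18, len 5
→ 2: sum 20, len 6
→ 9 (dropped 0, 9): sum 20, len 5
→ 5 (dropped 0, 3): sum 22, len 4
→ 4 (dropped 6): sum 20, len 4
→ 3 (dropped 2): sum 21, len 4
→ 6 (dropped 9): sum 18, len 4
→ 7 (dropped 5): sum 20, len 4
→ 1: sum 21, len 5
→ 0: sum 21, len 6
→ 6 (dropped 4, 3): sum 20, len 5
Longest length seen: 6.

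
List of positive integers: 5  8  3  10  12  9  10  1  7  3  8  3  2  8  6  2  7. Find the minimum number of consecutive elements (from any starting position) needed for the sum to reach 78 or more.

12

Extend right; whenever the sum reaches 78, record the length and shrink from the left:
add 5: running sum 5 < 78
add 8: running sum 13 < 78
add 3: running sum 16 < 78
add 10: running sum 26 < 78
add 12: running sum 38 < 78
add 9: running sum 47 < 78
add 10: running sum 57 < 78
add 1: running sum 58 < 78
add 7: running sum 65 < 78
add 3: running sum 68 < 78
add 8: running sum 76 < 78
add 3: shortest ending here [5, 8, 3, 10, 12, 9, 10, 1, 7, 3, 8, 3] sum 79, len 12
add 2: shortest ending here [5, 8, 3, 10, 12, 9, 10, 1, 7, 3, 8, 3, 2] sum 81, len 13
add 8: shortest ending here [8, 3, 10, 12, 9, 10, 1, 7, 3, 8, 3, 2, 8] sum 84, len 13
add 6: shortest ending here [10, 12, 9, 10, 1, 7, 3, 8, 3, 2, 8, 6] sum 79, len 12
add 2: shortest ending here [10, 12, 9, 10, 1, 7, 3, 8, 3, 2, 8, 6, 2] sum 81, len 13
add 7: shortest ending here [12, 9, 10, 1, 7, 3, 8, 3, 2, 8, 6, 2, 7] sum 78, len 13
Shortest qualifying length: 12.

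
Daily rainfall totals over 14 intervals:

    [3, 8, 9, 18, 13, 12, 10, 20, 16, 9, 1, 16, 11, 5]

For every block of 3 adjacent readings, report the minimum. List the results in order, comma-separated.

3, 8, 9, 12, 10, 10, 10, 9, 1, 1, 1, 5

(3, 8, 9) → min 3
(8, 9, 18) → min 8
(9, 18, 13) → min 9
(18, 13, 12) → min 12
(13, 12, 10) → min 10
(12, 10, 20) → min 10
(10, 20, 16) → min 10
(20, 16, 9) → min 9
(16, 9, 1) → min 1
(9, 1, 16) → min 1
(1, 16, 11) → min 1
(16, 11, 5) → min 5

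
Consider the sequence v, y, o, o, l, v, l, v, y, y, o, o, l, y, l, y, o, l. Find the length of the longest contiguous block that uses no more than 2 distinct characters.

[v] 1 distinct, len 1
[v, y] 2 distinct, len 2
[y, o] 2 distinct, len 2
[y, o, o] 2 distinct, len 3
[o, o, l] 2 distinct, len 3
[l, v] 2 distinct, len 2
[l, v, l] 2 distinct, len 3
[l, v, l, v] 2 distinct, len 4
[v, y] 2 distinct, len 2
[v, y, y] 2 distinct, len 3
[y, y, o] 2 distinct, len 3
[y, y, o, o] 2 distinct, len 4
[o, o, l] 2 distinct, len 3
[l, y] 2 distinct, len 2
[l, y, l] 2 distinct, len 3
[l, y, l, y] 2 distinct, len 4
[y, o] 2 distinct, len 2
[o, l] 2 distinct, len 2
Longest length with ≤2 distinct: 4.

4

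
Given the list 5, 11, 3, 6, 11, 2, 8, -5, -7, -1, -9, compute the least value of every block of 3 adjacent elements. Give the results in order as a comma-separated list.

(5, 11, 3) → min 3
(11, 3, 6) → min 3
(3, 6, 11) → min 3
(6, 11, 2) → min 2
(11, 2, 8) → min 2
(2, 8, -5) → min -5
(8, -5, -7) → min -7
(-5, -7, -1) → min -7
(-7, -1, -9) → min -9

3, 3, 3, 2, 2, -5, -7, -7, -9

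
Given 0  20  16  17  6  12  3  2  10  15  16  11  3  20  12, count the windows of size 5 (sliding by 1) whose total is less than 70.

10

(0, 20, 16, 17, 6) → sum 59  < 70 ✓
(20, 16, 17, 6, 12) → sum 71
(16, 17, 6, 12, 3) → sum 54  < 70 ✓
(17, 6, 12, 3, 2) → sum 40  < 70 ✓
(6, 12, 3, 2, 10) → sum 33  < 70 ✓
(12, 3, 2, 10, 15) → sum 42  < 70 ✓
(3, 2, 10, 15, 16) → sum 46  < 70 ✓
(2, 10, 15, 16, 11) → sum 54  < 70 ✓
(10, 15, 16, 11, 3) → sum 55  < 70 ✓
(15, 16, 11, 3, 20) → sum 65  < 70 ✓
(16, 11, 3, 20, 12) → sum 62  < 70 ✓
10 windows satisfy the condition.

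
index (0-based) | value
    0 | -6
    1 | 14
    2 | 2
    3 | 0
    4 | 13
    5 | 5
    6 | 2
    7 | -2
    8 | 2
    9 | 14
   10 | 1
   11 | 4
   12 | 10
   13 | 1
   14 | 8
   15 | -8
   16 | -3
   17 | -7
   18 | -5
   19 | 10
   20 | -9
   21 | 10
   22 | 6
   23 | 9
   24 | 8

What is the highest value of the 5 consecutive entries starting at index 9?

Elements at indices 9..13: 14, 1, 4, 10, 1
max(14, 1, 4, 10, 1) = 14

14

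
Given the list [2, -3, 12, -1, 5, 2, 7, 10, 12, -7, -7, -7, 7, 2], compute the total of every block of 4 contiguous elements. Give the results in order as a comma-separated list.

10, 13, 18, 13, 24, 31, 22, 8, -9, -14, -5

(2, -3, 12, -1) → sum 10
(-3, 12, -1, 5) → sum 13
(12, -1, 5, 2) → sum 18
(-1, 5, 2, 7) → sum 13
(5, 2, 7, 10) → sum 24
(2, 7, 10, 12) → sum 31
(7, 10, 12, -7) → sum 22
(10, 12, -7, -7) → sum 8
(12, -7, -7, -7) → sum -9
(-7, -7, -7, 7) → sum -14
(-7, -7, 7, 2) → sum -5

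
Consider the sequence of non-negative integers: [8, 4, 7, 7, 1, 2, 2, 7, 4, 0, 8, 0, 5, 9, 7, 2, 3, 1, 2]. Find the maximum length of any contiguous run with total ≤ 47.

[8] sum 8 len 1
[8, 4] sum 12 len 2
[8, 4, 7] sum 19 len 3
[8, 4, 7, 7] sum 26 len 4
[8, 4, 7, 7, 1] sum 27 len 5
[8, 4, 7, 7, 1, 2] sum 29 len 6
[8, 4, 7, 7, 1, 2, 2] sum 31 len 7
[8, 4, 7, 7, 1, 2, 2, 7] sum 38 len 8
[8, 4, 7, 7, 1, 2, 2, 7, 4] sum 42 len 9
[8, 4, 7, 7, 1, 2, 2, 7, 4, 0] sum 42 len 10
[4, 7, 7, 1, 2, 2, 7, 4, 0, 8] sum 42 len 10
[4, 7, 7, 1, 2, 2, 7, 4, 0, 8, 0] sum 42 len 11
[4, 7, 7, 1, 2, 2, 7, 4, 0, 8, 0, 5] sum 47 len 12
[7, 1, 2, 2, 7, 4, 0, 8, 0, 5, 9] sum 45 len 11
[1, 2, 2, 7, 4, 0, 8, 0, 5, 9, 7] sum 45 len 11
[1, 2, 2, 7, 4, 0, 8, 0, 5, 9, 7, 2] sum 47 len 12
[2, 7, 4, 0, 8, 0, 5, 9, 7, 2, 3] sum 47 len 11
[7, 4, 0, 8, 0, 5, 9, 7, 2, 3, 1] sum 46 len 11
[4, 0, 8, 0, 5, 9, 7, 2, 3, 1, 2] sum 41 len 11
Longest length seen: 12.

12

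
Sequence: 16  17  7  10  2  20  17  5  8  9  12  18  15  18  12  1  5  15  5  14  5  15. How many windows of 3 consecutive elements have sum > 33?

10

(16, 17, 7) → sum 40  > 33 ✓
(17, 7, 10) → sum 34  > 33 ✓
(7, 10, 2) → sum 19
(10, 2, 20) → sum 32
(2, 20, 17) → sum 39  > 33 ✓
(20, 17, 5) → sum 42  > 33 ✓
(17, 5, 8) → sum 30
(5, 8, 9) → sum 22
(8, 9, 12) → sum 29
(9, 12, 18) → sum 39  > 33 ✓
(12, 18, 15) → sum 45  > 33 ✓
(18, 15, 18) → sum 51  > 33 ✓
(15, 18, 12) → sum 45  > 33 ✓
(18, 12, 1) → sum 31
(12, 1, 5) → sum 18
(1, 5, 15) → sum 21
(5, 15, 5) → sum 25
(15, 5, 14) → sum 34  > 33 ✓
(5, 14, 5) → sum 24
(14, 5, 15) → sum 34  > 33 ✓
10 windows satisfy the condition.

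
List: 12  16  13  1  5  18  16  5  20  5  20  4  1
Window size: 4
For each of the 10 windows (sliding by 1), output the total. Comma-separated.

Sliding a size-4 window across the 13 values:
(12, 16, 13, 1) → sum 42
(16, 13, 1, 5) → sum 35
(13, 1, 5, 18) → sum 37
(1, 5, 18, 16) → sum 40
(5, 18, 16, 5) → sum 44
(18, 16, 5, 20) → sum 59
(16, 5, 20, 5) → sum 46
(5, 20, 5, 20) → sum 50
(20, 5, 20, 4) → sum 49
(5, 20, 4, 1) → sum 30

42, 35, 37, 40, 44, 59, 46, 50, 49, 30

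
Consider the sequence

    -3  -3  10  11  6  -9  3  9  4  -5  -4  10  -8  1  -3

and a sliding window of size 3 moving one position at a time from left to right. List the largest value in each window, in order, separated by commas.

(-3, -3, 10) → max 10
(-3, 10, 11) → max 11
(10, 11, 6) → max 11
(11, 6, -9) → max 11
(6, -9, 3) → max 6
(-9, 3, 9) → max 9
(3, 9, 4) → max 9
(9, 4, -5) → max 9
(4, -5, -4) → max 4
(-5, -4, 10) → max 10
(-4, 10, -8) → max 10
(10, -8, 1) → max 10
(-8, 1, -3) → max 1

10, 11, 11, 11, 6, 9, 9, 9, 4, 10, 10, 10, 1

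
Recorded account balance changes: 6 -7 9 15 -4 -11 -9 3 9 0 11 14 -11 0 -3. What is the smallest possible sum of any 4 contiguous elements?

(6, -7, 9, 15) → sum 23
(-7, 9, 15, -4) → sum 13
(9, 15, -4, -11) → sum 9
(15, -4, -11, -9) → sum -9
(-4, -11, -9, 3) → sum -21
(-11, -9, 3, 9) → sum -8
(-9, 3, 9, 0) → sum 3
(3, 9, 0, 11) → sum 23
(9, 0, 11, 14) → sum 34
(0, 11, 14, -11) → sum 14
(11, 14, -11, 0) → sum 14
(14, -11, 0, -3) → sum 0
Smallest of these is -21.

-21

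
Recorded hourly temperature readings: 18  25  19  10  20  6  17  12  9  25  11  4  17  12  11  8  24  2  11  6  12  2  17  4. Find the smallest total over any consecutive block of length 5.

33

[18, 25, 19, 10, 20] → sum 92
[25, 19, 10, 20, 6] → sum 80
[19, 10, 20, 6, 17] → sum 72
[10, 20, 6, 17, 12] → sum 65
[20, 6, 17, 12, 9] → sum 64
[6, 17, 12, 9, 25] → sum 69
[17, 12, 9, 25, 11] → sum 74
[12, 9, 25, 11, 4] → sum 61
[9, 25, 11, 4, 17] → sum 66
[25, 11, 4, 17, 12] → sum 69
[11, 4, 17, 12, 11] → sum 55
[4, 17, 12, 11, 8] → sum 52
[17, 12, 11, 8, 24] → sum 72
[12, 11, 8, 24, 2] → sum 57
[11, 8, 24, 2, 11] → sum 56
[8, 24, 2, 11, 6] → sum 51
[24, 2, 11, 6, 12] → sum 55
[2, 11, 6, 12, 2] → sum 33
[11, 6, 12, 2, 17] → sum 48
[6, 12, 2, 17, 4] → sum 41
Smallest of these is 33.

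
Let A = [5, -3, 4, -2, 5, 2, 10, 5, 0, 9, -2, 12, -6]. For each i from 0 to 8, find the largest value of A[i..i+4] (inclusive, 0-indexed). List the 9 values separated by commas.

5, 5, 10, 10, 10, 10, 10, 12, 12

[5, -3, 4, -2, 5] → max 5
[-3, 4, -2, 5, 2] → max 5
[4, -2, 5, 2, 10] → max 10
[-2, 5, 2, 10, 5] → max 10
[5, 2, 10, 5, 0] → max 10
[2, 10, 5, 0, 9] → max 10
[10, 5, 0, 9, -2] → max 10
[5, 0, 9, -2, 12] → max 12
[0, 9, -2, 12, -6] → max 12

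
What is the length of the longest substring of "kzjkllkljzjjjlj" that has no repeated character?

[k] len 1
[k, z] len 2
[k, z, j] len 3
[z, j, k] len 3
[z, j, k, l] len 4
[l] len 1
[l, k] len 2
[k, l] len 2
[k, l, j] len 3
[k, l, j, z] len 4
[z, j] len 2
[j] len 1
[j] len 1
[j, l] len 2
[l, j] len 2
Longest all-distinct length: 4.

4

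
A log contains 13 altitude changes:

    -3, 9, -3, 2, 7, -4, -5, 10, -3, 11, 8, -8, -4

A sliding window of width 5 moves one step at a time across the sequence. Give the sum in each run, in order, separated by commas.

Sliding a size-5 window across the 13 values:
[-3, 9, -3, 2, 7] → sum 12
[9, -3, 2, 7, -4] → sum 11
[-3, 2, 7, -4, -5] → sum -3
[2, 7, -4, -5, 10] → sum 10
[7, -4, -5, 10, -3] → sum 5
[-4, -5, 10, -3, 11] → sum 9
[-5, 10, -3, 11, 8] → sum 21
[10, -3, 11, 8, -8] → sum 18
[-3, 11, 8, -8, -4] → sum 4

12, 11, -3, 10, 5, 9, 21, 18, 4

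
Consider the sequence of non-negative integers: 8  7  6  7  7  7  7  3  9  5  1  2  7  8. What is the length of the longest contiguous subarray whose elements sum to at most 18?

4

[8] sum 8 len 1
[8, 7] sum 15 len 2
[7, 6] sum 13 len 2
[6, 7] sum 13 len 2
[7, 7] sum 14 len 2
[7, 7] sum 14 len 2
[7, 7] sum 14 len 2
[7, 7, 3] sum 17 len 3
[3, 9] sum 12 len 2
[3, 9, 5] sum 17 len 3
[3, 9, 5, 1] sum 18 len 4
[9, 5, 1, 2] sum 17 len 4
[5, 1, 2, 7] sum 15 len 4
[1, 2, 7, 8] sum 18 len 4
Longest length seen: 4.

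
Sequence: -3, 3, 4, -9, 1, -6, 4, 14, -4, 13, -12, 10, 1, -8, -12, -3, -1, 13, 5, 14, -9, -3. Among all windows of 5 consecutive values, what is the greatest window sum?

Window sums for each of the 18 positions:
-3 3 4 -9 1 → sum -4
3 4 -9 1 -6 → sum -7
4 -9 1 -6 4 → sum -6
-9 1 -6 4 14 → sum 4
1 -6 4 14 -4 → sum 9
-6 4 14 -4 13 → sum 21
4 14 -4 13 -12 → sum 15
14 -4 13 -12 10 → sum 21
-4 13 -12 10 1 → sum 8
13 -12 10 1 -8 → sum 4
-12 10 1 -8 -12 → sum -21
10 1 -8 -12 -3 → sum -12
1 -8 -12 -3 -1 → sum -23
-8 -12 -3 -1 13 → sum -11
-12 -3 -1 13 5 → sum 2
-3 -1 13 5 14 → sum 28
-1 13 5 14 -9 → sum 22
13 5 14 -9 -3 → sum 20
Greatest of these is 28.

28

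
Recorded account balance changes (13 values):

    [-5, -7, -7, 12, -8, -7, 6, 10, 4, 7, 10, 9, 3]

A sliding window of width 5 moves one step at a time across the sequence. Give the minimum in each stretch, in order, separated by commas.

-8, -8, -8, -8, -8, -7, 4, 4, 3

[-5, -7, -7, 12, -8] → min -8
[-7, -7, 12, -8, -7] → min -8
[-7, 12, -8, -7, 6] → min -8
[12, -8, -7, 6, 10] → min -8
[-8, -7, 6, 10, 4] → min -8
[-7, 6, 10, 4, 7] → min -7
[6, 10, 4, 7, 10] → min 4
[10, 4, 7, 10, 9] → min 4
[4, 7, 10, 9, 3] → min 3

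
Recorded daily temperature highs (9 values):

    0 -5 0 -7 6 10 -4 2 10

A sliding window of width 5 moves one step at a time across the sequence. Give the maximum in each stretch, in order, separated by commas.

[0, -5, 0, -7, 6] → max 6
[-5, 0, -7, 6, 10] → max 10
[0, -7, 6, 10, -4] → max 10
[-7, 6, 10, -4, 2] → max 10
[6, 10, -4, 2, 10] → max 10

6, 10, 10, 10, 10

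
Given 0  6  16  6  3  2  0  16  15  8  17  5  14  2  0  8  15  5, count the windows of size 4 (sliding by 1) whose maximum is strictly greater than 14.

(0, 6, 16, 6) → max 16  > 14 ✓
(6, 16, 6, 3) → max 16  > 14 ✓
(16, 6, 3, 2) → max 16  > 14 ✓
(6, 3, 2, 0) → max 6
(3, 2, 0, 16) → max 16  > 14 ✓
(2, 0, 16, 15) → max 16  > 14 ✓
(0, 16, 15, 8) → max 16  > 14 ✓
(16, 15, 8, 17) → max 17  > 14 ✓
(15, 8, 17, 5) → max 17  > 14 ✓
(8, 17, 5, 14) → max 17  > 14 ✓
(17, 5, 14, 2) → max 17  > 14 ✓
(5, 14, 2, 0) → max 14
(14, 2, 0, 8) → max 14
(2, 0, 8, 15) → max 15  > 14 ✓
(0, 8, 15, 5) → max 15  > 14 ✓
12 windows satisfy the condition.

12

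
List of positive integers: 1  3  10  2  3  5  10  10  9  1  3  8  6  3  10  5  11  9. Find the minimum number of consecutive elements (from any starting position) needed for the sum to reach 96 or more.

15

Extend right; whenever the sum reaches 96, record the length and shrink from the left:
add 1: running sum 1 < 96
add 3: running sum 4 < 96
add 10: running sum 14 < 96
add 2: running sum 16 < 96
add 3: running sum 19 < 96
add 5: running sum 24 < 96
add 10: running sum 34 < 96
add 10: running sum 44 < 96
add 9: running sum 53 < 96
add 1: running sum 54 < 96
add 3: running sum 57 < 96
add 8: running sum 65 < 96
add 6: running sum 71 < 96
add 3: running sum 74 < 96
add 10: running sum 84 < 96
add 5: running sum 89 < 96
end 16: [10, 2, 3, 5, 10, 10, 9, 1, 3, 8, 6, 3, 10, 5, 11] sum 96, len 15
end 17: [10, 2, 3, 5, 10, 10, 9, 1, 3, 8, 6, 3, 10, 5, 11, 9] sum 105, len 16
Shortest qualifying length: 15.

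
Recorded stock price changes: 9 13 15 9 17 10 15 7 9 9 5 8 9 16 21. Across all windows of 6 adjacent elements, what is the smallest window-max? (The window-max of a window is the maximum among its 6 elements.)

9

Each size-6 window and its max:
(9, 13, 15, 9, 17, 10) → max 17
(13, 15, 9, 17, 10, 15) → max 17
(15, 9, 17, 10, 15, 7) → max 17
(9, 17, 10, 15, 7, 9) → max 17
(17, 10, 15, 7, 9, 9) → max 17
(10, 15, 7, 9, 9, 5) → max 15
(15, 7, 9, 9, 5, 8) → max 15
(7, 9, 9, 5, 8, 9) → max 9
(9, 9, 5, 8, 9, 16) → max 16
(9, 5, 8, 9, 16, 21) → max 21
Smallest of these is 9.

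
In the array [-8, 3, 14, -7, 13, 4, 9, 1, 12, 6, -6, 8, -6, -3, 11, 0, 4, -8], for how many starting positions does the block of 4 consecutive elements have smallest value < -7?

2

(-8, 3, 14, -7) → min -8  < -7 ✓
(3, 14, -7, 13) → min -7
(14, -7, 13, 4) → min -7
(-7, 13, 4, 9) → min -7
(13, 4, 9, 1) → min 1
(4, 9, 1, 12) → min 1
(9, 1, 12, 6) → min 1
(1, 12, 6, -6) → min -6
(12, 6, -6, 8) → min -6
(6, -6, 8, -6) → min -6
(-6, 8, -6, -3) → min -6
(8, -6, -3, 11) → min -6
(-6, -3, 11, 0) → min -6
(-3, 11, 0, 4) → min -3
(11, 0, 4, -8) → min -8  < -7 ✓
2 windows satisfy the condition.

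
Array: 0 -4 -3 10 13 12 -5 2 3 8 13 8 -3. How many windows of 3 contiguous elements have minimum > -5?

(0, -4, -3) → min -4  > -5 ✓
(-4, -3, 10) → min -4  > -5 ✓
(-3, 10, 13) → min -3  > -5 ✓
(10, 13, 12) → min 10  > -5 ✓
(13, 12, -5) → min -5
(12, -5, 2) → min -5
(-5, 2, 3) → min -5
(2, 3, 8) → min 2  > -5 ✓
(3, 8, 13) → min 3  > -5 ✓
(8, 13, 8) → min 8  > -5 ✓
(13, 8, -3) → min -3  > -5 ✓
8 windows satisfy the condition.

8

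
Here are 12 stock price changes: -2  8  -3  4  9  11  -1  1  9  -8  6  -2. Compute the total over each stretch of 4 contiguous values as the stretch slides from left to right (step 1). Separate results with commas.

[-2, 8, -3, 4] → sum 7
[8, -3, 4, 9] → sum 18
[-3, 4, 9, 11] → sum 21
[4, 9, 11, -1] → sum 23
[9, 11, -1, 1] → sum 20
[11, -1, 1, 9] → sum 20
[-1, 1, 9, -8] → sum 1
[1, 9, -8, 6] → sum 8
[9, -8, 6, -2] → sum 5

7, 18, 21, 23, 20, 20, 1, 8, 5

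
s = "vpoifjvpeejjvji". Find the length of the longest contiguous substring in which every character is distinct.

7

add v: [v] len 1
add p: [v, p] len 2
add o: [v, p, o] len 3
add i: [v, p, o, i] len 4
add f: [v, p, o, i, f] len 5
add j: [v, p, o, i, f, j] len 6
add v (repeat v, move left end past it): [p, o, i, f, j, v] len 6
add p (repeat p, move left end past it): [o, i, f, j, v, p] len 6
add e: [o, i, f, j, v, p, e] len 7
add e (repeat e, move left end past it): [e] len 1
add j: [e, j] len 2
add j (repeat j, move left end past it): [j] len 1
add v: [j, v] len 2
add j (repeat j, move left end past it): [v, j] len 2
add i: [v, j, i] len 3
Longest all-distinct length: 7.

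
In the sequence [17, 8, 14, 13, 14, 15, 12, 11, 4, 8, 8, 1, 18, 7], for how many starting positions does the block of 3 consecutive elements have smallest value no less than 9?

[17, 8, 14] → min 8
[8, 14, 13] → min 8
[14, 13, 14] → min 13  ≥ 9 ✓
[13, 14, 15] → min 13  ≥ 9 ✓
[14, 15, 12] → min 12  ≥ 9 ✓
[15, 12, 11] → min 11  ≥ 9 ✓
[12, 11, 4] → min 4
[11, 4, 8] → min 4
[4, 8, 8] → min 4
[8, 8, 1] → min 1
[8, 1, 18] → min 1
[1, 18, 7] → min 1
4 windows satisfy the condition.

4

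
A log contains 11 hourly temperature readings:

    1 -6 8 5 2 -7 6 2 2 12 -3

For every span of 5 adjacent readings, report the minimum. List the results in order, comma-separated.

-6, -7, -7, -7, -7, -7, -3

1 -6 8 5 2 → min -6
-6 8 5 2 -7 → min -7
8 5 2 -7 6 → min -7
5 2 -7 6 2 → min -7
2 -7 6 2 2 → min -7
-7 6 2 2 12 → min -7
6 2 2 12 -3 → min -3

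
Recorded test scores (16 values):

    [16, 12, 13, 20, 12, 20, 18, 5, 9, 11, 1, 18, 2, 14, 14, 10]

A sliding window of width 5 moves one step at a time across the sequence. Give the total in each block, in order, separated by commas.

73, 77, 83, 75, 64, 63, 44, 44, 41, 46, 49, 58

16 12 13 20 12 → sum 73
12 13 20 12 20 → sum 77
13 20 12 20 18 → sum 83
20 12 20 18 5 → sum 75
12 20 18 5 9 → sum 64
20 18 5 9 11 → sum 63
18 5 9 11 1 → sum 44
5 9 11 1 18 → sum 44
9 11 1 18 2 → sum 41
11 1 18 2 14 → sum 46
1 18 2 14 14 → sum 49
18 2 14 14 10 → sum 58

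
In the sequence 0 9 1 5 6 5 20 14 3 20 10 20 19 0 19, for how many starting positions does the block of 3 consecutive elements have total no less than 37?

(0, 9, 1) → sum 10
(9, 1, 5) → sum 15
(1, 5, 6) → sum 12
(5, 6, 5) → sum 16
(6, 5, 20) → sum 31
(5, 20, 14) → sum 39  ≥ 37 ✓
(20, 14, 3) → sum 37  ≥ 37 ✓
(14, 3, 20) → sum 37  ≥ 37 ✓
(3, 20, 10) → sum 33
(20, 10, 20) → sum 50  ≥ 37 ✓
(10, 20, 19) → sum 49  ≥ 37 ✓
(20, 19, 0) → sum 39  ≥ 37 ✓
(19, 0, 19) → sum 38  ≥ 37 ✓
7 windows satisfy the condition.

7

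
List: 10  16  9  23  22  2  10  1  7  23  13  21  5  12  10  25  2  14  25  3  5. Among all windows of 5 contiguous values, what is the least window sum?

42

Window sums for each of the 17 positions:
10 16 9 23 22 → sum 80
16 9 23 22 2 → sum 72
9 23 22 2 10 → sum 66
23 22 2 10 1 → sum 58
22 2 10 1 7 → sum 42
2 10 1 7 23 → sum 43
10 1 7 23 13 → sum 54
1 7 23 13 21 → sum 65
7 23 13 21 5 → sum 69
23 13 21 5 12 → sum 74
13 21 5 12 10 → sum 61
21 5 12 10 25 → sum 73
5 12 10 25 2 → sum 54
12 10 25 2 14 → sum 63
10 25 2 14 25 → sum 76
25 2 14 25 3 → sum 69
2 14 25 3 5 → sum 49
Least of these is 42.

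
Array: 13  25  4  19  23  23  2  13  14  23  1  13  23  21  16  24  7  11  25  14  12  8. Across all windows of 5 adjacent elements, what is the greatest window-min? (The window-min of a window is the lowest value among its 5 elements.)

13

[13, 25, 4, 19, 23] → min 4
[25, 4, 19, 23, 23] → min 4
[4, 19, 23, 23, 2] → min 2
[19, 23, 23, 2, 13] → min 2
[23, 23, 2, 13, 14] → min 2
[23, 2, 13, 14, 23] → min 2
[2, 13, 14, 23, 1] → min 1
[13, 14, 23, 1, 13] → min 1
[14, 23, 1, 13, 23] → min 1
[23, 1, 13, 23, 21] → min 1
[1, 13, 23, 21, 16] → min 1
[13, 23, 21, 16, 24] → min 13
[23, 21, 16, 24, 7] → min 7
[21, 16, 24, 7, 11] → min 7
[16, 24, 7, 11, 25] → min 7
[24, 7, 11, 25, 14] → min 7
[7, 11, 25, 14, 12] → min 7
[11, 25, 14, 12, 8] → min 8
Greatest of these is 13.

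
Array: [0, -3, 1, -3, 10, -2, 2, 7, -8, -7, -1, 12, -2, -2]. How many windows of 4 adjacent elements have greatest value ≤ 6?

1

(0, -3, 1, -3) → max 1  ≤ 6 ✓
(-3, 1, -3, 10) → max 10
(1, -3, 10, -2) → max 10
(-3, 10, -2, 2) → max 10
(10, -2, 2, 7) → max 10
(-2, 2, 7, -8) → max 7
(2, 7, -8, -7) → max 7
(7, -8, -7, -1) → max 7
(-8, -7, -1, 12) → max 12
(-7, -1, 12, -2) → max 12
(-1, 12, -2, -2) → max 12
1 window satisfy the condition.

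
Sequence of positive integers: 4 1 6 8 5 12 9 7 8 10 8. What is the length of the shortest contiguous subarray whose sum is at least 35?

4

add 4: running sum 4 < 35
add 1: running sum 5 < 35
add 6: running sum 11 < 35
add 8: running sum 19 < 35
add 5: running sum 24 < 35
end 5: [4, 1, 6, 8, 5, 12] sum 36, len 6
end 6: [6, 8, 5, 12, 9] sum 40, len 5
end 7: [8, 5, 12, 9, 7] sum 41, len 5
end 8: [12, 9, 7, 8] sum 36, len 4
end 9: [12, 9, 7, 8, 10] sum 46, len 5
end 10: [9, 7, 8, 10, 8] sum 42, len 5
Shortest qualifying length: 4.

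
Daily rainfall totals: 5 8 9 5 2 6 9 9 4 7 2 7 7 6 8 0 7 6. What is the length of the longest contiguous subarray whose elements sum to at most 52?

Extend to the right; shrink from the left whenever the sum exceeds 52:
add 5: [5] sum 5, len 1
add 8: [5, 8] sum 13, len 2
add 9: [5, 8, 9] sum 22, len 3
add 5: [5, 8, 9, 5] sum 27, len 4
add 2: [5, 8, 9, 5, 2] sum 29, len 5
add 6: [5, 8, 9, 5, 2, 6] sum 35, len 6
add 9: [5, 8, 9, 5, 2, 6, 9] sum 44, len 7
add 9: [8, 9, 5, 2, 6, 9, 9] sum 48, len 7
add 4: [8, 9, 5, 2, 6, 9, 9, 4] sum 52, len 8
add 7: [9, 5, 2, 6, 9, 9, 4, 7] sum 51, len 8
add 2: [5, 2, 6, 9, 9, 4, 7, 2] sum 44, len 8
add 7: [5, 2, 6, 9, 9, 4, 7, 2, 7] sum 51, len 9
add 7: [6, 9, 9, 4, 7, 2, 7, 7] sum 51, len 8
add 6: [9, 9, 4, 7, 2, 7, 7, 6] sum 51, len 8
add 8: [9, 4, 7, 2, 7, 7, 6, 8] sum 50, len 8
add 0: [9, 4, 7, 2, 7, 7, 6, 8, 0] sum 50, len 9
add 7: [4, 7, 2, 7, 7, 6, 8, 0, 7] sum 48, len 9
add 6: [7, 2, 7, 7, 6, 8, 0, 7, 6] sum 50, len 9
Longest length seen: 9.

9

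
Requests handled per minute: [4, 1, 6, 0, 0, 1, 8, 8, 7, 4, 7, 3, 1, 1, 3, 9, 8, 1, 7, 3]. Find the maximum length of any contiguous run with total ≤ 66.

16

→ 4: sum 4, len 1
→ 1: sum 5, len 2
→ 6: sum 11, len 3
→ 0: sum 11, len 4
→ 0: sum 11, len 5
→ 1: sum 12, len 6
→ 8: sum 20, len 7
→ 8: sum 28, len 8
→ 7: sum 35, len 9
→ 4: sum 39, len 10
→ 7: sum 46, len 11
→ 3: sum 49, len 12
→ 1: sum 50, len 13
→ 1: sum 51, len 14
→ 3: sum 54, len 15
→ 9: sum 63, len 16
→ 8 (dropped 4, 1): sum 66, len 15
→ 1 (dropped 6): sum 61, len 15
→ 7 (dropped 0, 0, 1, 8): sum 59, len 12
→ 3: sum 62, len 13
Longest length seen: 16.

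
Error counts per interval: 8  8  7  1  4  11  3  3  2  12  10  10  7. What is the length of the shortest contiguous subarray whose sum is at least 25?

add 8: running sum 8 < 25
add 8: running sum 16 < 25
add 7: running sum 23 < 25
add 1: running sum 24 < 25
end 4: [8, 8, 7, 1, 4] sum 28, len 5
end 5: [8, 7, 1, 4, 11] sum 31, len 5
end 6: [7, 1, 4, 11, 3] sum 26, len 5
end 7: [7, 1, 4, 11, 3, 3] sum 29, len 6
end 8: [7, 1, 4, 11, 3, 3, 2] sum 31, len 7
end 9: [11, 3, 3, 2, 12] sum 31, len 5
end 10: [3, 2, 12, 10] sum 27, len 4
end 11: [12, 10, 10] sum 32, len 3
end 12: [10, 10, 7] sum 27, len 3
Shortest qualifying length: 3.

3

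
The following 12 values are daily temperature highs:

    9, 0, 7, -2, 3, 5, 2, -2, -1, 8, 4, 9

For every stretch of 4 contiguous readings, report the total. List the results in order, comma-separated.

14, 8, 13, 8, 8, 4, 7, 9, 20

(9, 0, 7, -2) → sum 14
(0, 7, -2, 3) → sum 8
(7, -2, 3, 5) → sum 13
(-2, 3, 5, 2) → sum 8
(3, 5, 2, -2) → sum 8
(5, 2, -2, -1) → sum 4
(2, -2, -1, 8) → sum 7
(-2, -1, 8, 4) → sum 9
(-1, 8, 4, 9) → sum 20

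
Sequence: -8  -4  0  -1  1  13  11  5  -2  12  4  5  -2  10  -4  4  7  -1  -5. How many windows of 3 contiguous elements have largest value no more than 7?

-8 -4 0 → max 0  ≤ 7 ✓
-4 0 -1 → max 0  ≤ 7 ✓
0 -1 1 → max 1  ≤ 7 ✓
-1 1 13 → max 13
1 13 11 → max 13
13 11 5 → max 13
11 5 -2 → max 11
5 -2 12 → max 12
-2 12 4 → max 12
12 4 5 → max 12
4 5 -2 → max 5  ≤ 7 ✓
5 -2 10 → max 10
-2 10 -4 → max 10
10 -4 4 → max 10
-4 4 7 → max 7  ≤ 7 ✓
4 7 -1 → max 7  ≤ 7 ✓
7 -1 -5 → max 7  ≤ 7 ✓
7 windows satisfy the condition.

7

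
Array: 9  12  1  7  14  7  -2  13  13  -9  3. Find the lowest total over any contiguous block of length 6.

25

Window sums for each of the 6 positions:
[9, 12, 1, 7, 14, 7] → sum 50
[12, 1, 7, 14, 7, -2] → sum 39
[1, 7, 14, 7, -2, 13] → sum 40
[7, 14, 7, -2, 13, 13] → sum 52
[14, 7, -2, 13, 13, -9] → sum 36
[7, -2, 13, 13, -9, 3] → sum 25
Lowest of these is 25.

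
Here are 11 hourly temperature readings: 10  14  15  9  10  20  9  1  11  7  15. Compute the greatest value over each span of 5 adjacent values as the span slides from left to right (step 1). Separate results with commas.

10 14 15 9 10 → max 15
14 15 9 10 20 → max 20
15 9 10 20 9 → max 20
9 10 20 9 1 → max 20
10 20 9 1 11 → max 20
20 9 1 11 7 → max 20
9 1 11 7 15 → max 15

15, 20, 20, 20, 20, 20, 15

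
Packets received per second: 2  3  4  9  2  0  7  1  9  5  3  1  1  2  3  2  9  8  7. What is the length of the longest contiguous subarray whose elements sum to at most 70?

[2] sum 2 len 1
[2, 3] sum 5 len 2
[2, 3, 4] sum 9 len 3
[2, 3, 4, 9] sum 18 len 4
[2, 3, 4, 9, 2] sum 20 len 5
[2, 3, 4, 9, 2, 0] sum 20 len 6
[2, 3, 4, 9, 2, 0, 7] sum 27 len 7
[2, 3, 4, 9, 2, 0, 7, 1] sum 28 len 8
[2, 3, 4, 9, 2, 0, 7, 1, 9] sum 37 len 9
[2, 3, 4, 9, 2, 0, 7, 1, 9, 5] sum 42 len 10
[2, 3, 4, 9, 2, 0, 7, 1, 9, 5, 3] sum 45 len 11
[2, 3, 4, 9, 2, 0, 7, 1, 9, 5, 3, 1] sum 46 len 12
[2, 3, 4, 9, 2, 0, 7, 1, 9, 5, 3, 1, 1] sum 47 len 13
[2, 3, 4, 9, 2, 0, 7, 1, 9, 5, 3, 1, 1, 2] sum 49 len 14
[2, 3, 4, 9, 2, 0, 7, 1, 9, 5, 3, 1, 1, 2, 3] sum 52 len 15
[2, 3, 4, 9, 2, 0, 7, 1, 9, 5, 3, 1, 1, 2, 3, 2] sum 54 len 16
[2, 3, 4, 9, 2, 0, 7, 1, 9, 5, 3, 1, 1, 2, 3, 2, 9] sum 63 len 17
[3, 4, 9, 2, 0, 7, 1, 9, 5, 3, 1, 1, 2, 3, 2, 9, 8] sum 69 len 17
[9, 2, 0, 7, 1, 9, 5, 3, 1, 1, 2, 3, 2, 9, 8, 7] sum 69 len 16
Longest length seen: 17.

17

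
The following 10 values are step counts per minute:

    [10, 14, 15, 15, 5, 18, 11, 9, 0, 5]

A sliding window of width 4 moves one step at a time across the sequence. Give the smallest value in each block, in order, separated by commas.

[10, 14, 15, 15] → min 10
[14, 15, 15, 5] → min 5
[15, 15, 5, 18] → min 5
[15, 5, 18, 11] → min 5
[5, 18, 11, 9] → min 5
[18, 11, 9, 0] → min 0
[11, 9, 0, 5] → min 0

10, 5, 5, 5, 5, 0, 0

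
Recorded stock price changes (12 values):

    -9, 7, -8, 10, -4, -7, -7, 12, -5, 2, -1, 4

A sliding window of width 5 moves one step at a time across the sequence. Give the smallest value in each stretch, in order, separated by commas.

-9, -8, -8, -7, -7, -7, -7, -5

-9 7 -8 10 -4 → min -9
7 -8 10 -4 -7 → min -8
-8 10 -4 -7 -7 → min -8
10 -4 -7 -7 12 → min -7
-4 -7 -7 12 -5 → min -7
-7 -7 12 -5 2 → min -7
-7 12 -5 2 -1 → min -7
12 -5 2 -1 4 → min -5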